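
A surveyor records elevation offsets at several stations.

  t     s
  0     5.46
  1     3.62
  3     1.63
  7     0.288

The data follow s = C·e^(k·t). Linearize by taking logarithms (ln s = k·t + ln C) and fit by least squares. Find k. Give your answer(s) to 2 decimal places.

k = -0.42

Linearized form: ln s = k·t + ln C. From the 4 transformed points,
Σt = 11.0000, Σ(t)² = 59.0000, Σln s = 2.2277, Σt·ln s = -5.9613.
Normal system: [[59.0000, 11.0000]; [11.0000, 4]]·[k, ln C]ᵀ = [-5.9613, 2.2277]ᵀ.
Δ = 59.0000·4 − (11.0000)² = 115.0000; k = (-5.9613·4 − 11.0000·2.2277)/115.0000 = -0.42044, ln C = (59.0000·2.2277 − 11.0000·-5.9613)/115.0000 = 1.71313.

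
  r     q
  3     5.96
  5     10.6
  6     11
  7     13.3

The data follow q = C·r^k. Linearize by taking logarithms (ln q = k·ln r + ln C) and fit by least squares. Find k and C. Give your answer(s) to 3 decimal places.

Taking logs, ln q = k·ln r + ln C, so regress ln q on ln r.
XᵀX = [[10.7942, 6.4457]; [6.4457, 4]], rhs = [15.0928, 9.1316]ᵀ  (here Σln r = 6.4457, Σ(ln r)² = 10.7942, Σln q = 9.1316, Σln r·ln q = 15.0928).
Slope k = (n·Σln r·ln q − Σln r·Σln q)/(n·Σ(ln r)² − (Σln r)²) = (4·15.0928 − 6.4457·9.1316)/1.6295 = 0.92750; ln C = (Σln q − k·Σln r)/n = 0.78829, so C = exp(0.78829) = 2.19962.

k = 0.928, C = 2.200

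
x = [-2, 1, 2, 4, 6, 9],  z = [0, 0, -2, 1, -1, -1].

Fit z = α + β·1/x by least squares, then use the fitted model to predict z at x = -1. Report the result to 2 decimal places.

ẑ = -0.23

Entries of AᵀA: Σ1 = 6, Σ1/x = 55/36, Σ1/x·1/x = 2077/1296.
Moment sums: Σz = -3, Σ1/x·z = -37/36.
det = 6·(2077/1296) − (55/36)² = 9437/1296.
α = ((-3)·(2077/1296) − (55/36)·(-37/36))/(9437/1296) = -4196/9437; β = (6·(-37/36) − (55/36)·(-3))/(9437/1296) = -2052/9437.
At x = -1: ẑ = (-4196/9437)·(1) + (-2052/9437)·(-1) = -2144/9437.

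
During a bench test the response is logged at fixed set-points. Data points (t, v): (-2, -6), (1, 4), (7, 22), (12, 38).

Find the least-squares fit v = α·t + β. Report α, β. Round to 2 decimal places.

Compute the Gram sums: Σt·t = 198, Σt = 18, Σ1 = 4.
And Σt·v = 626, Σv = 58.
AᵀA·[α, β]ᵀ = Aᵀv becomes [[198, 18]; [18, 4]]·[α, β]ᵀ = [626, 58]ᵀ.
det = 198·4 − 18² = 468.
α = (626·4 − 18·58)/468 = 365/117; β = (198·58 − 18·626)/468 = 6/13.

α = 3.12, β = 0.46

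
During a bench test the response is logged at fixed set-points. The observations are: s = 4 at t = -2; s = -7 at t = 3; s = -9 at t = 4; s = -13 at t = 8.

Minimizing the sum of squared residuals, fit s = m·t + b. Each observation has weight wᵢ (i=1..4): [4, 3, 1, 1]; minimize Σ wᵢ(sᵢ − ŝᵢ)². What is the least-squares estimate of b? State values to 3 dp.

b = -0.284

From the data, Σwᵢ·t·t = 123, Σwᵢ·t = 13, Σwᵢ·1 = 9.
Right-hand side: Σwᵢ·t·s = -235, Σwᵢ·s = -27.
Eliminating b: 9·(row 1) − 13·(row 2) gives 938·m = 9·(-235) − 13·(-27) = -1764, so m = -126/67.
Then b = ((-27) − 13·(-126/67))/9 = -19/67.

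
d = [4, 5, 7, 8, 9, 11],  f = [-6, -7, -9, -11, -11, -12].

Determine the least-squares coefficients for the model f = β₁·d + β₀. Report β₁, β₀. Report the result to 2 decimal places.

β₁ = -0.91, β₀ = -2.66

XᵀX·[β₁, β₀]ᵀ = Xᵀf reads: 356·β₁ + 44·β₀ = -441;  44·β₁ + 6·β₀ = -56.
(Σd·d = 356, Σd = 44, Σ1 = 6, Σd·f = -441, Σf = -56.)
Eliminating β₀: 6·(row 1) − 44·(row 2) gives 200·β₁ = 6·(-441) − 44·(-56) = -182, so β₁ = -91/100.
Then β₀ = ((-56) − 44·(-91/100))/6 = -133/50.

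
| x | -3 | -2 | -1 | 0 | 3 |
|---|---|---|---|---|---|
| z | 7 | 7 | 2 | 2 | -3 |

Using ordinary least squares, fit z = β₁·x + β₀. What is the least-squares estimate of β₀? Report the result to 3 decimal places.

β₀ = 1.953

From the data, Σx·x = 23, Σx = -3, Σ1 = 5.
For Aᵀz: Σx·z = -46, Σz = 15.
Normal equations: [[23, -3]; [-3, 5]]·[β₁, β₀]ᵀ = [-46, 15]ᵀ.
Determinant 23·5 − (-3)² = 106.
β₁ = ((-46)·5 − (-3)·15)/106 = -185/106; β₀ = (23·15 − (-3)·(-46))/106 = 207/106.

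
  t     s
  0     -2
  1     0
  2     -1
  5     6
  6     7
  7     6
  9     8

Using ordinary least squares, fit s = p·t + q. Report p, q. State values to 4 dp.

p = 1.2034, q = -1.7288

From the data, Σt·t = 196, Σt = 30, Σ1 = 7.
And Σt·s = 184, Σs = 24.
Determinant 196·7 − 30² = 472.
p = (184·7 − 30·24)/472 = 71/59; q = (196·24 − 30·184)/472 = -102/59.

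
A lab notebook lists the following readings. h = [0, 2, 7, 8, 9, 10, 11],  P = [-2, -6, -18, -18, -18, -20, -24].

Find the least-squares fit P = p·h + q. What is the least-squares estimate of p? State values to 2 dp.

p = -1.90

Compute the Gram sums: Σh·h = 419, Σh = 47, Σ1 = 7.
Moment sums: Σh·P = -908, ΣP = -106.
So MᵀM·[p, q]ᵀ = MᵀP: [[419, 47]; [47, 7]]·[p, q]ᵀ = [-908, -106]ᵀ.
det = 419·7 − 47² = 724.
p = ((-908)·7 − 47·(-106))/724 = -687/362; q = (419·(-106) − 47·(-908))/724 = -869/362.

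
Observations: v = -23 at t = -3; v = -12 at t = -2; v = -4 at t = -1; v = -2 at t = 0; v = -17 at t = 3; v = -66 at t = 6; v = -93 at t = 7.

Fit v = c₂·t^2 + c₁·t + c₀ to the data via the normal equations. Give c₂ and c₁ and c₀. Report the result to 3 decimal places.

c₂ = -2.003, c₁ = 1.084, c₀ = -1.645

The normal equations are: 3876·c₂ + 550·c₁ + 108·c₀ = -7345;  550·c₂ + 108·c₁ + 10·c₀ = -1001;  108·c₂ + 10·c₁ + 7·c₀ = -217.
(Σt^2·t^2 = 3876, Σt^2·t = 550, Σt^2 = 108, Σt·t = 108, Σt = 10, Σ1 = 7, Σt^2·v = -7345, Σt·v = -1001, Σv = -217.)
Solving the 3×3 system (Gaussian elimination) gives c₂ = -353981/176722, c₁ = 191651/176722, c₀ = -145374/88361.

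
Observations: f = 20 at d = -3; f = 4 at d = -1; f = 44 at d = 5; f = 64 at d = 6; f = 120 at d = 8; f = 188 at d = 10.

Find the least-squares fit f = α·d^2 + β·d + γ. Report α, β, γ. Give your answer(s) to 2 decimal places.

α = 1.99, β = -1.03, γ = -0.23

Entries of XᵀX: Σd^2·d^2 = 16099, Σd^2·d = 1825, Σd^2 = 235, Σd·d = 235, Σd = 25, Σ1 = 6.
And Σd^2·f = 30068, Σd·f = 3380, Σf = 440.
Row-reducing yields α = 18549/9332, β = -9599/9332, γ = -540/2333.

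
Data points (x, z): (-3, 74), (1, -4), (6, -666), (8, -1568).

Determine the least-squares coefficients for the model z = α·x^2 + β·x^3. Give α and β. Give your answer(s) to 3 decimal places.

Entries of AᵀA: Σx^2·x^2 = 5474, Σx^2·x^3 = 40302, Σx^3·x^3 = 309530.
Moment sums: Σx^2·z = -123666, Σx^3·z = -948674.
Normal equations: [[5474, 40302]; [40302, 309530]]·[α, β]ᵀ = [-123666, -948674]ᵀ.
Eliminating β: 309530·(row 1) − 40302·(row 2) gives 70116016·α = 309530·(-123666) − 40302·(-948674) = -44877432, so α = -5609679/8764502.
Then β = ((-948674) − 40302·(-5609679/8764502))/309530 = -26131793/8764502.

α = -0.640, β = -2.982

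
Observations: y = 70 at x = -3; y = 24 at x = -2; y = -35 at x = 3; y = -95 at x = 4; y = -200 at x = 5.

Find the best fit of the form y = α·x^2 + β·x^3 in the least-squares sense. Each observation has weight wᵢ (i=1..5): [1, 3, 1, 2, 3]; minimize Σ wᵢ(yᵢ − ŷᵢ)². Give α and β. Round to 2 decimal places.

AᵀWA·[α, β]ᵀ = AᵀWy reads: 2597·α + 11327·β = -17437;  11327·α + 56717·β = -90571.
(Σwᵢ·x^2·x^2 = 2597, Σwᵢ·x^2·x^3 = 11327, Σwᵢ·x^3·x^3 = 56717, Σwᵢ·x^2·y = -17437, Σwᵢ·x^3·y = -90571.)
Eliminating β: 56717·(row 1) − 11327·(row 2) gives 18993120·α = 56717·(-17437) − 11327·(-90571) = 36923388, so α = 3076949/1582760.
Then β = ((-90571) − 11327·(3076949/1582760))/56717 = -3141999/1582760.

α = 1.94, β = -1.99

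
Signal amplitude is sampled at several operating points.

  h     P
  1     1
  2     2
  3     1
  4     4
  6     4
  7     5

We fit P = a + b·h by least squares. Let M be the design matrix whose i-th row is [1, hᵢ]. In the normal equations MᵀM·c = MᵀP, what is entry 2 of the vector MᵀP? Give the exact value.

Entry 2 ↔ basis h, so (MᵀP)_{2} = Σᵢ (h)·Pᵢ = (1)·(1) + (2)·(2) + (3)·(1) + (4)·(4) + (6)·(4) + (7)·(5) = 83.

83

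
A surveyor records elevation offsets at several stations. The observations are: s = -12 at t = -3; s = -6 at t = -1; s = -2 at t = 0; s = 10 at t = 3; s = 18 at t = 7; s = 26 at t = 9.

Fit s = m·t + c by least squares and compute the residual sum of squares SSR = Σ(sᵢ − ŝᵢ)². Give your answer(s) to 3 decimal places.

SSR = 11.432

Entries of AᵀA: Σt·t = 149, Σt = 15, Σ1 = 6.
Moment sums: Σt·s = 432, Σs = 34.
So AᵀA·[m, c]ᵀ = Aᵀs: [[149, 15]; [15, 6]]·[m, c]ᵀ = [432, 34]ᵀ.
Determinant 149·6 − 15² = 669.
m = (432·6 − 15·34)/669 = 694/223; c = (149·34 − 15·432)/669 = -1414/669.
Residuals: -368/669, -518/669, 76/669, 1858/669, -1118/669, 70/669; SSR = 7648/669.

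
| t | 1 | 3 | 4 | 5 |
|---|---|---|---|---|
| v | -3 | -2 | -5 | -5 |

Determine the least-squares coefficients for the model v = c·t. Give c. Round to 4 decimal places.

c = -1.0588

AᵀA·[c]ᵀ = Aᵀv reads: 51·c = -54.
(Σt·t = 51, Σt·v = -54.)
c = (-54)/51 = -1.05882.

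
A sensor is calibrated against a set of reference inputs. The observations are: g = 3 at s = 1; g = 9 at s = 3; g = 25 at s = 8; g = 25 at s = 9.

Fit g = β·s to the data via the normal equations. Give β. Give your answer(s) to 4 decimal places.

With design matrix M, MᵀM = [[155]] and Mᵀg = [455]ᵀ.
Hence β = 455 / 155 ≈ 2.93548.

β = 2.9355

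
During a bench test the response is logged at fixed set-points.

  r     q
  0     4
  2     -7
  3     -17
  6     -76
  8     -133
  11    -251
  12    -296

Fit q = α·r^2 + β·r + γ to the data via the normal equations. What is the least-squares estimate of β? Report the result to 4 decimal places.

Normal-equation sums: Σr^2·r^2 = 40866, Σr^2·r = 3822, Σr^2 = 378, Σr·r = 378, Σr = 42, Σ1 = 7.
And Σr^2·q = -84424, Σr·q = -7898, Σq = -776.
AᵀA·[α, β, γ]ᵀ = Aᵀq becomes [[40866, 3822, 378]; [3822, 378, 42]; [378, 42, 7]]·[α, β, γ]ᵀ = [-84424, -7898, -776]ᵀ.
Row-reducing yields α = -3803/1932, β = -401/276, γ = 669/161.

β = -1.4529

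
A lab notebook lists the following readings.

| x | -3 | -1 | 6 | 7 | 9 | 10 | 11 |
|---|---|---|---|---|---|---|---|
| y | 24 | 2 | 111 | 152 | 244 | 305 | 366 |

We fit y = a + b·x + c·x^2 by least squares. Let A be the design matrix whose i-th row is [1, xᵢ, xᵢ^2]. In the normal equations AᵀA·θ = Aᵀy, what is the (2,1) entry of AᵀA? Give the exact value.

39

Row 2 ↔ basis x, column 1 ↔ basis 1, so (AᵀA)_{2,1} = Σᵢ x = (-3)·(1) + (-1)·(1) + (6)·(1) + (7)·(1) + (9)·(1) + (10)·(1) + (11)·(1) = 39.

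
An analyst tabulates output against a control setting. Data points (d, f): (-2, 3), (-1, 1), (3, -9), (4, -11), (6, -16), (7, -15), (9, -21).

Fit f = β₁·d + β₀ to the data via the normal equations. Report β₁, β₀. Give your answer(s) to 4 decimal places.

β₁ = -2.1667, β₀ = -1.6667

Normal-equation sums: Σd·d = 196, Σd = 26, Σ1 = 7.
Right-hand side: Σd·f = -468, Σf = -68.
Determinant 196·7 − 26² = 696.
β₁ = ((-468)·7 − 26·(-68))/696 = -13/6; β₀ = (196·(-68) − 26·(-468))/696 = -5/3.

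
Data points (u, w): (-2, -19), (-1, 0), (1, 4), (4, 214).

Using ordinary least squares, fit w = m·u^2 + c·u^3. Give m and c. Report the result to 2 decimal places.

The normal equations are: 274·m + 992·c = 3352;  992·m + 4162·c = 13852.
Eliminating c: 4162·(row 1) − 992·(row 2) gives 156324·m = 4162·3352 − 992·13852 = 209840, so m = 52460/39081.
Then c = (13852 − 992·(52460/39081))/4162 = 117566/39081.

m = 1.34, c = 3.01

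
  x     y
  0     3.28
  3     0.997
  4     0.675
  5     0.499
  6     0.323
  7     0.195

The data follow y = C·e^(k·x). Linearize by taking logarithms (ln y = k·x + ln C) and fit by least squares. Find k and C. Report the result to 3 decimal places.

k = -0.394, C = 3.317

Taking logs, ln y = k·x + ln C, so regress ln y on x.
XᵀX = [[135.0000, 25.0000]; [25.0000, 6]], rhs = [-23.2808, -2.6682]ᵀ  (here Σx = 25.0000, Σ(x)² = 135.0000, Σln y = -2.6682, Σx·ln y = -23.2808).
Solving (det = 185.0000): k = -0.39449, ln C = 1.19899, so C = exp(1.19899) = 3.31675.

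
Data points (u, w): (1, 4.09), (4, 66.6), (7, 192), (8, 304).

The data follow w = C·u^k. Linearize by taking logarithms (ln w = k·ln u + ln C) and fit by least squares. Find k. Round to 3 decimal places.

Let Y = ln w. Fitting Y = k·ln u + ln C by least squares:
Σln u = 5.4116, Σ(ln u)² = 10.0325, Σln w = 16.5818, Σln u·ln w = 27.9395.
Equations: 10.0325·k + 5.4116·ln C = 27.9395;  5.4116·k + 4·ln C = 16.5818.
Solving (det = 10.8439): k = 2.03093, ln C = 1.39777.

k = 2.031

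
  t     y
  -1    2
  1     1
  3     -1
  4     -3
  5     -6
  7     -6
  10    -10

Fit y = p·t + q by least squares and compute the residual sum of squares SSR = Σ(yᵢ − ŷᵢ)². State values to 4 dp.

SSR = 5.1184

Forming AᵀA = [[201, 29]; [29, 7]] and Aᵀy = [-188, -23]ᵀ gives AᵀA·[p, q]ᵀ = Aᵀy.
det = 201·7 − 29² = 566.
p = ((-188)·7 − 29·(-23))/566 = -649/566; q = (201·(-23) − 29·(-188))/566 = 829/566.
Residuals: -173/283, 193/283, 276/283, 69/566, -490/283, 159/283, 1/566; SSR = 2897/566.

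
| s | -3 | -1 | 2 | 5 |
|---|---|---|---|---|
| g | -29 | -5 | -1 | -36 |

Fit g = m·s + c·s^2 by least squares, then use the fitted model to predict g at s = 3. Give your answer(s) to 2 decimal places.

The normal system XᵀX·[m, c]ᵀ = Xᵀg is [[39, 105]; [105, 723]]·[m, c]ᵀ = [-90, -1170]ᵀ.
Eliminating c: 723·(row 1) − 105·(row 2) gives 17172·m = 723·(-90) − 105·(-1170) = 57780, so m = 535/159.
Then c = ((-1170) − 105·(535/159))/723 = -335/159.
At s = 3: ĝ = (535/159)·(3) + (-335/159)·(9) = -470/53.

ĝ = -8.87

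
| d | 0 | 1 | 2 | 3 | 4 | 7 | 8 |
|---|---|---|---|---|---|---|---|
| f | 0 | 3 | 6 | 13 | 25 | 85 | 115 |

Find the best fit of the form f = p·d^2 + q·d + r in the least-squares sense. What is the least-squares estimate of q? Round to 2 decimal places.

The normal equations are: 6851·p + 955·q + 143·r = 12069;  955·p + 143·q + 25·r = 1669;  143·p + 25·q + 7·r = 247.
(Σd^2·d^2 = 6851, Σd^2·d = 955, Σd^2 = 143, Σd·d = 143, Σd = 25, Σ1 = 7, Σd^2·f = 12069, Σd·f = 1669, Σf = 247.)
Solving the 3×3 system (Gaussian elimination) gives p = 48394/23961, q = -49277/23961, r = 10950/7987.

q = -2.06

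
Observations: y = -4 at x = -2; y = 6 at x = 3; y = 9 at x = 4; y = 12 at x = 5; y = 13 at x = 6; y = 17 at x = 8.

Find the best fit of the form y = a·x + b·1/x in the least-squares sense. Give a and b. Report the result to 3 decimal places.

a = 2.203, b = -0.546

The normal system AᵀA·[a, b]ᵀ = Aᵀy is [[154, 6]; [6, 7301/14400]]·[a, b]ᵀ = [336, 1553/120]ᵀ.
Eliminating b: (7301/14400)·(row 1) − 6·(row 2) gives (302977/7200)·a = (7301/14400)·336 − 6·(1553/120) = 6953/75, so a = 667488/302977.
Then b = ((1553/120) − 6·(667488/302977))/(7301/14400) = -165480/302977.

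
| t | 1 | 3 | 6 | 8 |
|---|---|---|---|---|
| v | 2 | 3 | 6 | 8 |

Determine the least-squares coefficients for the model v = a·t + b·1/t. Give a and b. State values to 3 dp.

a = 0.974, b = 0.955

Compute the Gram sums: Σt·t = 110, Σt·1/t = 4, Σ1/t·1/t = 665/576.
And Σt·v = 111, Σ1/t·v = 5.
So XᵀX·[a, b]ᵀ = Xᵀv: [[110, 4]; [4, 665/576]]·[a, b]ᵀ = [111, 5]ᵀ.
Δ = 110·(665/576) − 4² = 31967/288.
a = (111·(665/576) − 4·5)/(31967/288) = 62295/63934; b = (110·5 − 4·111)/(31967/288) = 30528/31967.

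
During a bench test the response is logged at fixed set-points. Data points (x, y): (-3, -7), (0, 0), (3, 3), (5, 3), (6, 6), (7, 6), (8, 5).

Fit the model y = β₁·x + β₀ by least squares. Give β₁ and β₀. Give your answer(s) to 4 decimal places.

Forming MᵀM = [[192, 26]; [26, 7]] and Mᵀy = [163, 16]ᵀ gives MᵀM·[β₁, β₀]ᵀ = Mᵀy.
Δ = 192·7 − 26² = 668.
β₁ = (163·7 − 26·16)/668 = 725/668; β₀ = (192·16 − 26·163)/668 = -583/334.

β₁ = 1.0853, β₀ = -1.7455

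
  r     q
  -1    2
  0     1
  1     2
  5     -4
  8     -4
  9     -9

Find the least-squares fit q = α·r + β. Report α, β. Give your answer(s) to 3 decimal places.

Setting ∂/∂α … = 0 gives: 172·α + 22·β = -133;  22·α + 6·β = -12.
Determinant 172·6 − 22² = 548.
α = ((-133)·6 − 22·(-12))/548 = -267/274; β = (172·(-12) − 22·(-133))/548 = 431/274.

α = -0.974, β = 1.573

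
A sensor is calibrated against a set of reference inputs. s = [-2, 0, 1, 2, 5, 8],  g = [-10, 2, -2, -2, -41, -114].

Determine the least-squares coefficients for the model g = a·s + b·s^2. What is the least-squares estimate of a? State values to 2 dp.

a = 1.65

Sums needed: Σs·s = 98, Σs·s^2 = 638, Σs^2·s^2 = 4754.
And Σs·g = -1103, Σs^2·g = -8371.
Eliminating b: 4754·(row 1) − 638·(row 2) gives 58848·a = 4754·(-1103) − 638·(-8371) = 97036, so a = 24259/14712.
Then b = ((-8371) − 638·(24259/14712))/4754 = -29161/14712.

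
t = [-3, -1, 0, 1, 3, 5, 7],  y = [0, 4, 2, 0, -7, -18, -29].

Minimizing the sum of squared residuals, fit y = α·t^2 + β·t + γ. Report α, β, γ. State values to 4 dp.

Sums needed: Σt^2·t^2 = 3190, Σt^2·t = 468, Σt^2 = 94, Σt·t = 94, Σt = 12, Σ1 = 7.
Right-hand side: Σt^2·y = -1930, Σt·y = -318, Σy = -48.
Normal equations: [[3190, 468, 94]; [468, 94, 12]; [94, 12, 7]]·[α, β, γ]ᵀ = [-1930, -318, -48]ᵀ.
Solving the 3×3 system (Gaussian elimination) gives α = -3509/7539, β = -3179/2513, γ = 1682/1077.

α = -0.4654, β = -1.2650, γ = 1.5617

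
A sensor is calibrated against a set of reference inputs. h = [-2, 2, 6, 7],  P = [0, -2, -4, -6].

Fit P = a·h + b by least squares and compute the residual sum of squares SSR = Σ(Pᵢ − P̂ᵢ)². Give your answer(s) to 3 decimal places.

MᵀM·[a, b]ᵀ = MᵀP reads: 93·a + 13·b = -70;  13·a + 4·b = -12.
(Σh·h = 93, Σh = 13, Σ1 = 4, Σh·P = -70, ΣP = -12.)
det = 93·4 − 13² = 203.
a = ((-70)·4 − 13·(-12))/203 = -124/203; b = (93·(-12) − 13·(-70))/203 = -206/203.
Residuals: -6/29, 48/203, 138/203, -144/203; SSR = 216/203.

SSR = 1.064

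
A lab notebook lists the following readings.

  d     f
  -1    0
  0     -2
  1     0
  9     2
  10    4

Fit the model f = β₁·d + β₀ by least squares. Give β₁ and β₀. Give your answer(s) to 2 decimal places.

β₁ = 0.39, β₀ = -0.67

Setting ∂/∂β₁ … = 0 gives: 183·β₁ + 19·β₀ = 58;  19·β₁ + 5·β₀ = 4.
(Σd·d = 183, Σd = 19, Σ1 = 5, Σd·f = 58, Σf = 4.)
Eliminating β₀: 5·(row 1) − 19·(row 2) gives 554·β₁ = 5·58 − 19·4 = 214, so β₁ = 107/277.
Then β₀ = (4 − 19·(107/277))/5 = -185/277.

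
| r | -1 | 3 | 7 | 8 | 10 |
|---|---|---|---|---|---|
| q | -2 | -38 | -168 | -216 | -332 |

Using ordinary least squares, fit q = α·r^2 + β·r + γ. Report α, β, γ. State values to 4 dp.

α = -3.0372, β = -2.5650, γ = -1.8896

Forming AᵀA = [[16579, 1881, 223]; [1881, 223, 27]; [223, 27, 5]] and Aᵀq = [-55600, -6336, -756]ᵀ gives AᵀA·[α, β, γ]ᵀ = Aᵀq.
Row-reducing yields α = -205106/67531, β = -173214/67531, γ = -127604/67531.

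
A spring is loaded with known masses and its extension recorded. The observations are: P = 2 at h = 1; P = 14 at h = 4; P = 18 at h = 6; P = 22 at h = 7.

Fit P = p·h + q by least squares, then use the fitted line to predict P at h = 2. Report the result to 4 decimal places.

MᵀM·[p, q]ᵀ = MᵀP reads: 102·p + 18·q = 320;  18·p + 4·q = 56.
det = 102·4 − 18² = 84.
p = (320·4 − 18·56)/84 = 68/21; q = (102·56 − 18·320)/84 = -4/7.
At h = 2: P̂ = (68/21)·(2) + (-4/7)·(1) = 124/21.

P̂ = 5.9048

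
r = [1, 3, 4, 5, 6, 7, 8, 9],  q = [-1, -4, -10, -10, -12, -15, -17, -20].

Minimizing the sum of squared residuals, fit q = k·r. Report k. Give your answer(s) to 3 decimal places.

From the data, Σr·r = 281.
And Σr·q = -596.
k = (-596)/281 = -2.121.

k = -2.121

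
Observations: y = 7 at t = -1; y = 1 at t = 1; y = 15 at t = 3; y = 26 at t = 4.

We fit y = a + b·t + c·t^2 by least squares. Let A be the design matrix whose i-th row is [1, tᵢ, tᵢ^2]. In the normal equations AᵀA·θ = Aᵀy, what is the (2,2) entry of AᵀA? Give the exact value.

Row 2 ↔ basis t, column 2 ↔ basis t, so (AᵀA)_{2,2} = Σᵢ (t)·(t) = (-1)·(-1) + (1)·(1) + (3)·(3) + (4)·(4) = 27.

27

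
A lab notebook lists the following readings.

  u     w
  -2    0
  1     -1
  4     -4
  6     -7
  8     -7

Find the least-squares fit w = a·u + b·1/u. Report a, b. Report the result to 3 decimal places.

Normal-equation sums: Σu·u = 121, Σu·1/u = 5, Σ1/u·1/u = 781/576.
For Aᵀw: Σu·w = -115, Σ1/u·w = -97/24.
Determinant 121·(781/576) − 5² = 80101/576.
a = ((-115)·(781/576) − 5·(-97/24))/(80101/576) = -78175/80101; b = (121·(-97/24) − 5·(-115))/(80101/576) = 49512/80101.

a = -0.976, b = 0.618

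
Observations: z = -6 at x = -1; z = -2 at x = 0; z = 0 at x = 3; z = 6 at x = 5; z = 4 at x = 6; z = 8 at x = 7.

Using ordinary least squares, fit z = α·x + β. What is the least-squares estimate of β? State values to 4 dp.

β = -3.5000

Compute the Gram sums: Σx·x = 120, Σx = 20, Σ1 = 6.
For Aᵀz: Σx·z = 116, Σz = 10.
Δ = 120·6 − 20² = 320.
α = (116·6 − 20·10)/320 = 31/20; β = (120·10 − 20·116)/320 = -7/2.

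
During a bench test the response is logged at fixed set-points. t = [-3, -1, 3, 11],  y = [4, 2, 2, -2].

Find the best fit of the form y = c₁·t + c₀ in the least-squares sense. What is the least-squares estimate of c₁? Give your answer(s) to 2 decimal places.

Setting ∂/∂c₁ … = 0 gives: 140·c₁ + 10·c₀ = -30;  10·c₁ + 4·c₀ = 6.
(Σt·t = 140, Σt = 10, Σ1 = 4, Σt·y = -30, Σy = 6.)
Eliminating c₀: 4·(row 1) − 10·(row 2) gives 460·c₁ = 4·(-30) − 10·6 = -180, so c₁ = -9/23.
Then c₀ = (6 − 10·(-9/23))/4 = 57/23.

c₁ = -0.39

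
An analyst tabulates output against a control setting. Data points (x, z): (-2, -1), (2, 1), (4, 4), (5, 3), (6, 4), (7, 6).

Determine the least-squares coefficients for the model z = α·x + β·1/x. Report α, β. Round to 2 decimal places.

α = 0.80, β = -1.04

Sums needed: Σx·x = 134, Σx·1/x = 6, Σ1/x·1/x = 114781/176400.
Moment sums: Σx·z = 101, Σ1/x·z = 433/105.
Normal equations: [[134, 6]; [6, 114781/176400]]·[α, β]ᵀ = [101, 433/105]ᵀ.
Δ = 134·(114781/176400) − 6² = 4515127/88200.
α = (101·(114781/176400) − 6·(433/105))/(4515127/88200) = 7228241/9030254; β = (134·(433/105) − 6·101)/(4515127/88200) = -4710720/4515127.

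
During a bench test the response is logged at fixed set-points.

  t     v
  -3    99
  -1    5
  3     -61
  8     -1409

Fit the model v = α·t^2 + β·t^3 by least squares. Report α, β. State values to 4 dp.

Setting ∂/∂α … = 0 gives: 4259·α + 32767·β = -89829;  32767·α + 263603·β = -725733.
(Σt^2·t^2 = 4259, Σt^2·t^3 = 32767, Σt^3·t^3 = 263603, Σt^2·v = -89829, Σt^3·v = -725733.)
Eliminating β: 263603·(row 1) − 32767·(row 2) gives 49008888·α = 263603·(-89829) − 32767·(-725733) = 100899324, so α = 934253/453786.
Then β = ((-725733) − 32767·(934253/453786))/263603 = -1365463/453786.

α = 2.0588, β = -3.0090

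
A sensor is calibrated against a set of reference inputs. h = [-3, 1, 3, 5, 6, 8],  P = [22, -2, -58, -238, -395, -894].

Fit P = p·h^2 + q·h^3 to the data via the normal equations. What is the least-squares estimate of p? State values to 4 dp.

p = -2.0262

Setting ∂/∂p … = 0 gives: 6180·p + 43670·q = -77712;  43670·p + 325884·q = -574960.
(Σh^2·h^2 = 6180, Σh^2·h^3 = 43670, Σh^3·h^3 = 325884, Σh^2·P = -77712, Σh^3·P = -574960.)
Eliminating q: 325884·(row 1) − 43670·(row 2) gives 106894220·p = 325884·(-77712) − 43670·(-574960) = -216594208, so p = -54148552/26723555.
Then q = ((-574960) − 43670·(-54148552/26723555))/325884 = -7978488/5344711.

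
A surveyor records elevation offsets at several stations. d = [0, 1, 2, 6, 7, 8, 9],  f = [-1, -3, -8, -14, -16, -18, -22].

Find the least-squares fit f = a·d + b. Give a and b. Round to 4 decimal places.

a = -2.1457, b = -1.5989

Sums needed: Σd·d = 235, Σd = 33, Σ1 = 7.
Moment sums: Σd·f = -557, Σf = -82.
AᵀA·[a, b]ᵀ = Aᵀf becomes [[235, 33]; [33, 7]]·[a, b]ᵀ = [-557, -82]ᵀ.
det = 235·7 − 33² = 556.
a = ((-557)·7 − 33·(-82))/556 = -1193/556; b = (235·(-82) − 33·(-557))/556 = -889/556.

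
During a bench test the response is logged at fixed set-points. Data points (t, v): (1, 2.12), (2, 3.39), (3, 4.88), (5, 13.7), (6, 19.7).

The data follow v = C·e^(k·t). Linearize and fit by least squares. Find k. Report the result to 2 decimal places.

Let Y = ln v. Fitting Y = k·t + ln C by least squares:
Σt = 17.0000, Σ(t)² = 75.0000, Σln v = 9.1554, Σt·ln v = 38.9192.
Normal system: [[75.0000, 17.0000]; [17.0000, 5]]·[k, ln C]ᵀ = [38.9192, 9.1554]ᵀ.
Δ = 75.0000·5 − (17.0000)² = 86.0000; k = (38.9192·5 − 17.0000·9.1554)/86.0000 = 0.45295, ln C = (75.0000·9.1554 − 17.0000·38.9192)/86.0000 = 0.29103.

k = 0.45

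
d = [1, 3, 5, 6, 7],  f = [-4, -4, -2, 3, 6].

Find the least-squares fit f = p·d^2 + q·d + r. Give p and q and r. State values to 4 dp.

p = 0.4861, q = -2.2004, r = -2.1855

The normal equations are: 4404·p + 712·q + 120·r = 312;  712·p + 120·q + 22·r = 34;  120·p + 22·q + 5·r = -1.
(Σd^2·d^2 = 4404, Σd^2·d = 712, Σd^2 = 120, Σd·d = 120, Σd = 22, Σ1 = 5, Σd^2·f = 312, Σd·f = 34, Σf = -1.)
Inverting the 3×3 Gram matrix, [p, q, r]ᵀ = [228/469, -1032/469, -1025/469]ᵀ.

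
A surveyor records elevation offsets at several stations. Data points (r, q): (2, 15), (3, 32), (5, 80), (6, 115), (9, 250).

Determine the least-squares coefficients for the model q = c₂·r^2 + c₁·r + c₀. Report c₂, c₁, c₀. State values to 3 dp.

c₂ = 2.917, c₁ = 1.450, c₀ = 0.733

The normal system AᵀA·[c₂, c₁, c₀]ᵀ = Aᵀq is [[8579, 1105, 155]; [1105, 155, 25]; [155, 25, 5]]·[c₂, c₁, c₀]ᵀ = [26738, 3466, 492]ᵀ.
Solving the 3×3 system (Gaussian elimination) gives c₂ = 35/12, c₁ = 29/20, c₀ = 11/15.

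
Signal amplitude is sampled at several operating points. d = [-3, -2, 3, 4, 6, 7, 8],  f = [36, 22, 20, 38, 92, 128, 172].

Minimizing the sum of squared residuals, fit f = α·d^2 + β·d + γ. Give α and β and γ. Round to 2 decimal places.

α = 3.01, β = -2.96, γ = 1.79

Normal-equation sums: Σd^2·d^2 = 8227, Σd^2·d = 1127, Σd^2 = 187, Σd·d = 187, Σd = 23, Σ1 = 7.
Right-hand side: Σd^2·f = 21792, Σd·f = 2884, Σf = 508.
Solving the 3×3 system (Gaussian elimination) gives α = 1097/364, β = -3233/1092, γ = 977/546.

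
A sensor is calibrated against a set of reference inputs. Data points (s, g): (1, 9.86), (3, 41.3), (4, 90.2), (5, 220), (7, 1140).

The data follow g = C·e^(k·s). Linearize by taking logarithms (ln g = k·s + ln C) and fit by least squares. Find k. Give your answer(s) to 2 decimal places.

Taking logs, ln g = k·s + ln C, so regress ln g on s.
Sums: Σs = 20.0000, Σ(s)² = 100.0000, Σln g = 22.9438, Σs·ln g = 107.6988.
Normal system: [[100.0000, 20.0000]; [20.0000, 5]]·[k, ln C]ᵀ = [107.6988, 22.9438]ᵀ.
Solving (det = 100.0000): k = 0.79618, ln C = 1.40403.

k = 0.80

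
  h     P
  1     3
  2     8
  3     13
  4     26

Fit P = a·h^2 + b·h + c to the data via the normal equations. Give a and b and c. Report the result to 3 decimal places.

a = 2.000, b = -2.600, c = 4.000

The normal system MᵀM·[a, b, c]ᵀ = MᵀP is [[354, 100, 30]; [100, 30, 10]; [30, 10, 4]]·[a, b, c]ᵀ = [568, 162, 50]ᵀ.
Solving the 3×3 system (Gaussian elimination) gives a = 2, b = -13/5, c = 4.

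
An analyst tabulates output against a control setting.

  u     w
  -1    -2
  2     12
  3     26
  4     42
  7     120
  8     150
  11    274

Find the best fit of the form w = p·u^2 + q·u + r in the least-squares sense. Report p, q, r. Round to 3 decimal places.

p = 2.002, q = 3.031, r = -1.361

The normal equations are: 21492·p + 2284·q + 264·r = 49586;  2284·p + 264·q + 34·r = 5326;  264·p + 34·q + 7·r = 622.
Solving the 3×3 system (Gaussian elimination) gives p = 59960/29953, q = 181567/59906, r = -40759/29953.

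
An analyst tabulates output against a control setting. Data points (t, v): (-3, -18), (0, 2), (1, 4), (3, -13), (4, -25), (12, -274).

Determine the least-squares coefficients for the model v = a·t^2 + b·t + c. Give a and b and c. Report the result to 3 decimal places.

a = -2.007, b = 0.988, c = 3.067

From the data, Σt^2·t^2 = 21155, Σt^2·t = 1793, Σt^2 = 179, Σt·t = 179, Σt = 17, Σ1 = 6.
Right-hand side: Σt^2·v = -40131, Σt·v = -3369, Σv = -324.
Row-reducing yields a = -41713/20787, b = 102689/103935, c = 8173/2665.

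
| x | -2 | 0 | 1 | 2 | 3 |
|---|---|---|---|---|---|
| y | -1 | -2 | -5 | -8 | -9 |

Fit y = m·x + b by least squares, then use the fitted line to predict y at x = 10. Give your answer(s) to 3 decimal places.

ŷ = -21.162

The normal system MᵀM·[m, b]ᵀ = Mᵀy is [[18, 4]; [4, 5]]·[m, b]ᵀ = [-46, -25]ᵀ.
det = 18·5 − 4² = 74.
m = ((-46)·5 − 4·(-25))/74 = -65/37; b = (18·(-25) − 4·(-46))/74 = -133/37.
At x = 10: ŷ = (-65/37)·(10) + (-133/37)·(1) = -783/37.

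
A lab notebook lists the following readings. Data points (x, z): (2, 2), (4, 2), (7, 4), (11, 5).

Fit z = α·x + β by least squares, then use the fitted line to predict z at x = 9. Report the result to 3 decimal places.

ẑ = 4.359

Normal-equation sums: Σx·x = 190, Σx = 24, Σ1 = 4.
Moment sums: Σx·z = 95, Σz = 13.
So MᵀM·[α, β]ᵀ = Mᵀz: [[190, 24]; [24, 4]]·[α, β]ᵀ = [95, 13]ᵀ.
det = 190·4 − 24² = 184.
α = (95·4 − 24·13)/184 = 17/46; β = (190·13 − 24·95)/184 = 95/92.
At x = 9: ẑ = (17/46)·(9) + (95/92)·(1) = 401/92.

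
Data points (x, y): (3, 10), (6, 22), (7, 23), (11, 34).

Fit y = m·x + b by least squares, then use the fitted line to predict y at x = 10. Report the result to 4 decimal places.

MᵀM·[m, b]ᵀ = Mᵀy reads: 215·m + 27·b = 697;  27·m + 4·b = 89.
det = 215·4 − 27² = 131.
m = (697·4 − 27·89)/131 = 385/131; b = (215·89 − 27·697)/131 = 316/131.
At x = 10: ŷ = (385/131)·(10) + (316/131)·(1) = 4166/131.

ŷ = 31.8015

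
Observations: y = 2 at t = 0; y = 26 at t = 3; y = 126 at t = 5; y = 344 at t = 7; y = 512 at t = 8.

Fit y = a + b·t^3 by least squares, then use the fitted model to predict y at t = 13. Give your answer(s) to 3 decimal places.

From the data, Σ1 = 5, Σt^3 = 1007, Σt^3·t^3 = 396147.
Right-hand side: Σy = 1010, Σt^3·y = 396588.
Eliminating b: 396147·(row 1) − 1007·(row 2) gives 966686·a = 396147·1010 − 1007·396588 = 744354, so a = 372177/483343.
Then b = (396588 − 1007·(372177/483343))/396147 = 482935/483343.
At t = 13: ŷ = (372177/483343)·(1) + (482935/483343)·(2197) = 1061380372/483343.

ŷ = 2195.915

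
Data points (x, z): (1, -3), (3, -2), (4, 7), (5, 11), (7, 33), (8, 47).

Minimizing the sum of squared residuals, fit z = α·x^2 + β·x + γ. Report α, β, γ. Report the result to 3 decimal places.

α = 1.132, β = -3.005, γ = -1.420

Normal-equation sums: Σx^2·x^2 = 7460, Σx^2·x = 1072, Σx^2 = 164, Σx·x = 164, Σx = 28, Σ1 = 6.
For Mᵀz: Σx^2·z = 4991, Σx·z = 681, Σz = 93.
MᵀM·[α, β, γ]ᵀ = Mᵀz becomes [[7460, 1072, 164]; [1072, 164, 28]; [164, 28, 6]]·[α, β, γ]ᵀ = [4991, 681, 93]ᵀ.
Row-reducing yields α = 883/780, β = -11719/3900, γ = -71/50.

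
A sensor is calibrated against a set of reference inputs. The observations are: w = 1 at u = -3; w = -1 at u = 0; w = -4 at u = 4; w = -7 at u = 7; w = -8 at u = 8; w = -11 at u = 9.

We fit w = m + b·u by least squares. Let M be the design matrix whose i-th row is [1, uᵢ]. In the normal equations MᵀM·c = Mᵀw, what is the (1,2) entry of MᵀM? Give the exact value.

25

Row 1 ↔ basis 1, column 2 ↔ basis u, so (MᵀM)_{1,2} = Σᵢ u = (1)·(-3) + (1)·(0) + (1)·(4) + (1)·(7) + (1)·(8) + (1)·(9) = 25.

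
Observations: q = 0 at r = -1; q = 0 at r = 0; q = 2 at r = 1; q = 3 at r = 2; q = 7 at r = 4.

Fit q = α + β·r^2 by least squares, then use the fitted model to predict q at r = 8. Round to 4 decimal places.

With design matrix A, AᵀA = [[5, 22]; [22, 274]] and Aᵀq = [12, 126]ᵀ.
Eliminating β: 274·(row 1) − 22·(row 2) gives 886·α = 274·12 − 22·126 = 516, so α = 258/443.
Then β = (126 − 22·(258/443))/274 = 183/443.
At r = 8: q̂ = (258/443)·(1) + (183/443)·(64) = 11970/443.

q̂ = 27.0203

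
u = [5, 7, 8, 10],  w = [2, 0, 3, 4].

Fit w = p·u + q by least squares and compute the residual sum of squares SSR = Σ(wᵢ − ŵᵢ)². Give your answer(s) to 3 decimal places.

Normal-equation sums: Σu·u = 238, Σu = 30, Σ1 = 4.
Right-hand side: Σu·w = 74, Σw = 9.
So MᵀM·[p, q]ᵀ = Mᵀw: [[238, 30]; [30, 4]]·[p, q]ᵀ = [74, 9]ᵀ.
Determinant 238·4 − 30² = 52.
p = (74·4 − 30·9)/52 = 1/2; q = (238·9 − 30·74)/52 = -3/2.
Residuals: 1, -2, 1/2, 1/2; SSR = 11/2.

SSR = 5.500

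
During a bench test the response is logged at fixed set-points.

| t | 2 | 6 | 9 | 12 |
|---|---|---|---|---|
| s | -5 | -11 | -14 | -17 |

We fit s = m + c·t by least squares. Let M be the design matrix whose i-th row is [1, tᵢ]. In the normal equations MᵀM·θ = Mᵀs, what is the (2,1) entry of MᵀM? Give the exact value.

29

Row 2 ↔ basis t, column 1 ↔ basis 1, so (MᵀM)_{2,1} = Σᵢ t = (2)·(1) + (6)·(1) + (9)·(1) + (12)·(1) = 29.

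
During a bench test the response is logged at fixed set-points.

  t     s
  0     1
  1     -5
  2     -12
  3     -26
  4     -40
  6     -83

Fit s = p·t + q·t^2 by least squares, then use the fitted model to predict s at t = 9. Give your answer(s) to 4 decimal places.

Sums needed: Σt·t = 66, Σt·t^2 = 316, Σt^2·t^2 = 1650.
And Σt·s = -765, Σt^2·s = -3915.
AᵀA·[p, q]ᵀ = Aᵀs becomes [[66, 316]; [316, 1650]]·[p, q]ᵀ = [-765, -3915]ᵀ.
det = 66·1650 − 316² = 9044.
p = ((-765)·1650 − 316·(-3915))/9044 = -12555/4522; q = (66·(-3915) − 316·(-765))/9044 = -8325/4522.
At t = 9: ŝ = (-12555/4522)·(9) + (-8325/4522)·(81) = -393660/2261.

ŝ = -174.1088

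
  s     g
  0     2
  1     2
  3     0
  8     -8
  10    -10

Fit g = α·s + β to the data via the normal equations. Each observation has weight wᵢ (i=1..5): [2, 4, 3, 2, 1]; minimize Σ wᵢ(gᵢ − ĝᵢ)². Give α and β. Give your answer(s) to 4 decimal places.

With design matrix A, AᵀWA = [[259, 39]; [39, 12]] and AᵀWg = [-220, -14]ᵀ.
Determinant 259·12 − 39² = 1587.
α = ((-220)·12 − 39·(-14))/1587 = -698/529; β = (259·(-14) − 39·(-220))/1587 = 4954/1587.

α = -1.3195, β = 3.1216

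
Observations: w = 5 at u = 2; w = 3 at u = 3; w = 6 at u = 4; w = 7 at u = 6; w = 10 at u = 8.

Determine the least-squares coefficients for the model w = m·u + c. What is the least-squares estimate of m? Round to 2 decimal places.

Setting ∂/∂m … = 0 gives: 129·m + 23·c = 165;  23·m + 5·c = 31.
Eliminating c: 5·(row 1) − 23·(row 2) gives 116·m = 5·165 − 23·31 = 112, so m = 28/29.
Then c = (31 − 23·(28/29))/5 = 51/29.

m = 0.97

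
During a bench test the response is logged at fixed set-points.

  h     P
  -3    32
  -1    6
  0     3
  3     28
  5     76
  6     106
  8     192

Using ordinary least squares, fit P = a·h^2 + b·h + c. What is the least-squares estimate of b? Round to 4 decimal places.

b = -0.6995

Entries of MᵀM: Σh^2·h^2 = 6180, Σh^2·h = 852, Σh^2 = 144, Σh·h = 144, Σh = 18, Σ1 = 7.
Right-hand side: Σh^2·P = 18550, Σh·P = 2534, ΣP = 443.
So MᵀM·[a, b, c]ᵀ = MᵀP: [[6180, 852, 144]; [852, 144, 18]; [144, 18, 7]]·[a, b, c]ᵀ = [18550, 2534, 443]ᵀ.
Solving the 3×3 system (Gaussian elimination) gives a = 72973/24024, b = -16805/24024, c = 10405/4004.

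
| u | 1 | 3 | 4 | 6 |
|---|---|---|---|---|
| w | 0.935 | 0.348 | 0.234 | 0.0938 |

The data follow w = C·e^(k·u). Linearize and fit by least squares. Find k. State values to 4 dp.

Linearized form: ln w = k·u + ln C. From the 4 transformed points,
Σu = 14.0000, Σ(u)² = 62.0000, Σln w = -4.9418, Σu·ln w = -23.2431.
Equations: 62.0000·k + 14.0000·ln C = -23.2431;  14.0000·k + 4·ln C = -4.9418.
Solving (det = 52.0000): k = -0.45745, ln C = 0.36564.

k = -0.4575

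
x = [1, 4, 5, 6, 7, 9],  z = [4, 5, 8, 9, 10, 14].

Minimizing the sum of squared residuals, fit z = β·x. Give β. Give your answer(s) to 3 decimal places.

β = 1.510

Sums needed: Σx·x = 208.
Moment sums: Σx·z = 314.
MᵀM·[β]ᵀ = Mᵀz becomes [[208]]·[β]ᵀ = [314]ᵀ.
Hence β = 314 / 208 ≈ 1.50962.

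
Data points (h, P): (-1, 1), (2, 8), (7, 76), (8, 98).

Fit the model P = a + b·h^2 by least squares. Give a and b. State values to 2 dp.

a = 0.71, b = 1.53

From the data, Σ1 = 4, Σh^2 = 118, Σh^2·h^2 = 6514.
For MᵀP: ΣP = 183, Σh^2·P = 10029.
Δ = 4·6514 − 118² = 12132.
a = (183·6514 − 118·10029)/12132 = 240/337; b = (4·10029 − 118·183)/12132 = 1029/674.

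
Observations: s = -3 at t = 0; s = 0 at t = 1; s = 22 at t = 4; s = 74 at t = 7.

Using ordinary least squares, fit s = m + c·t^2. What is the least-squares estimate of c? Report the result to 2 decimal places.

c = 1.56

Normal-equation sums: Σ1 = 4, Σt^2 = 66, Σt^2·t^2 = 2658.
And Σs = 93, Σt^2·s = 3978.
Δ = 4·2658 − 66² = 6276.
m = (93·2658 − 66·3978)/6276 = -2559/1046; c = (4·3978 − 66·93)/6276 = 1629/1046.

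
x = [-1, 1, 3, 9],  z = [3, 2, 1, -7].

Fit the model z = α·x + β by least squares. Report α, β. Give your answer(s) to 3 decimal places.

α = -1.036, β = 2.857

With design matrix A, AᵀA = [[92, 12]; [12, 4]] and Aᵀz = [-61, -1]ᵀ.
Determinant 92·4 − 12² = 224.
α = ((-61)·4 − 12·(-1))/224 = -29/28; β = (92·(-1) − 12·(-61))/224 = 20/7.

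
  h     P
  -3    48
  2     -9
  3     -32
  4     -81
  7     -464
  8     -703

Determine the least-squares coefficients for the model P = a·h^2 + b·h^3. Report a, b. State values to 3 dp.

a = 0.895, b = -1.484

Compute the Gram sums: Σh^2·h^2 = 6931, Σh^2·h^3 = 50631, Σh^3·h^3 = 385411.
And Σh^2·P = -68916, Σh^3·P = -526504.
Normal equations: [[6931, 50631]; [50631, 385411]]·[a, b]ᵀ = [-68916, -526504]ᵀ.
Eliminating b: 385411·(row 1) − 50631·(row 2) gives 107785480·a = 385411·(-68916) − 50631·(-526504) = 96439548, so a = 24109887/26946370.
Then b = ((-526504) − 50631·(24109887/26946370))/385411 = -39978307/26946370.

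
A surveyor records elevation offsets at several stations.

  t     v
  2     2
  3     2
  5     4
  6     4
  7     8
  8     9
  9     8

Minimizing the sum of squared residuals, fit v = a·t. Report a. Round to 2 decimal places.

a = 0.95

From the data, Σt·t = 268.
For Aᵀv: Σt·v = 254.
a = 254/268 = 0.947761.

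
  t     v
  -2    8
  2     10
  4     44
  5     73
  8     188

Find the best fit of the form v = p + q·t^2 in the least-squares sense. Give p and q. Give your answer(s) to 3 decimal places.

Setting ∂/∂p … = 0 gives: 5·p + 113·q = 323;  113·p + 5009·q = 14633.
(Σ1 = 5, Σt^2 = 113, Σt^2·t^2 = 5009, Σv = 323, Σt^2·v = 14633.)
Eliminating q: 5009·(row 1) − 113·(row 2) gives 12276·p = 5009·323 − 113·14633 = -35622, so p = -1979/682.
Then q = (14633 − 113·(-1979/682))/5009 = 2037/682.

p = -2.902, q = 2.987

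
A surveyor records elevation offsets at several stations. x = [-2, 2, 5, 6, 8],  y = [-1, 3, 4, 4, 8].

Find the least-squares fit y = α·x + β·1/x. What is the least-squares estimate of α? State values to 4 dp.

α = 0.8621

Forming MᵀM = [[133, 5]; [5, 8401/14400]] and Mᵀy = [116, 67/15]ᵀ gives MᵀM·[α, β]ᵀ = Mᵀy.
Determinant 133·(8401/14400) − 5² = 757333/14400.
α = (116·(8401/14400) − 5·(67/15))/(757333/14400) = 652916/757333; β = (133·(67/15) − 5·116)/(757333/14400) = 202560/757333.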